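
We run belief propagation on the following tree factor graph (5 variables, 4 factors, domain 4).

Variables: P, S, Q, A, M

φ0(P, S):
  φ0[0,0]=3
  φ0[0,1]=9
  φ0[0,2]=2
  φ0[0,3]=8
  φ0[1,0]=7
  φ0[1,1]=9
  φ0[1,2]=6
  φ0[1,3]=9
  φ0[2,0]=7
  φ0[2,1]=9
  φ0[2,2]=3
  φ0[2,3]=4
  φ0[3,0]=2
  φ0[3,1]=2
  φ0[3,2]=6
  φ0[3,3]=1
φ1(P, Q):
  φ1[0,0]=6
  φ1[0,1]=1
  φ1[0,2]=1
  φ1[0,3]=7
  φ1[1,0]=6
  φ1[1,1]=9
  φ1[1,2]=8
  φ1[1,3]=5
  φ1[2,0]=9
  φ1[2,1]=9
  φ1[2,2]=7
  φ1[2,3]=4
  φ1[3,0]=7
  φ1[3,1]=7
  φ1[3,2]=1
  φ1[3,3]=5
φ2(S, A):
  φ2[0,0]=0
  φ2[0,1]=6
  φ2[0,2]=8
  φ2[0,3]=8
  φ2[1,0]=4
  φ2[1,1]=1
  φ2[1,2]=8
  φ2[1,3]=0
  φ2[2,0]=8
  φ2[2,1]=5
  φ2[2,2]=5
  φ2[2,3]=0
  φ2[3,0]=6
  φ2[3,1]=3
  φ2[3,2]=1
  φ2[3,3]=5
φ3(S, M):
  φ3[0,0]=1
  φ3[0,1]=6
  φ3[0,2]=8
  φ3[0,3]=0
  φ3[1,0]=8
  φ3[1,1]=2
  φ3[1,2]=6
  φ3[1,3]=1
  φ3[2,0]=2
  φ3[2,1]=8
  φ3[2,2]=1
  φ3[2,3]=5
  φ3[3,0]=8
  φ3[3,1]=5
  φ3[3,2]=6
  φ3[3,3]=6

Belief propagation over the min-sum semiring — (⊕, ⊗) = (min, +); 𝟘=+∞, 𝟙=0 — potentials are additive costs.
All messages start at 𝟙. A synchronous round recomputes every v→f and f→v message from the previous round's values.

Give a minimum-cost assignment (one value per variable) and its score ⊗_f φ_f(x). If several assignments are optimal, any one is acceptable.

assignment: (P=3, S=0, Q=2, A=0, M=3); score = 3

init: all messages = 𝟙 over 4 values
r1 m[φ0→P] = [2, 6, 3, 1]
r1 m[φ0→S] = [2, 2, 2, 1]
r1 m[φ1→P] = [1, 5, 4, 1]
r1 m[φ1→Q] = [6, 1, 1, 4]
r1 m[φ2→S] = [0, 0, 0, 1]
r1 m[φ2→A] = [0, 1, 1, 0]
r1 m[φ3→S] = [0, 1, 1, 5]
r1 m[φ3→M] = [1, 2, 1, 0]
r1 m[P→φ0] = [0, 0, 0, 0]
r1 m[P→φ1] = [0, 0, 0, 0]
r1 m[S→φ0] = [0, 0, 0, 0]
r1 m[S→φ2] = [0, 0, 0, 0]
r1 m[S→φ3] = [0, 0, 0, 0]
r1 m[Q→φ1] = [0, 0, 0, 0]
r1 m[A→φ2] = [0, 0, 0, 0]
r1 m[M→φ3] = [0, 0, 0, 0]
r2 m[φ0→P] = [2, 6, 3, 1]
r2 m[φ0→S] = [2, 2, 2, 1]
r2 m[φ1→P] = [1, 5, 4, 1]
r2 m[φ1→Q] = [6, 1, 1, 4]
r2 m[φ2→S] = [0, 0, 0, 1]
r2 m[φ2→A] = [0, 1, 1, 0]
r2 m[φ3→S] = [0, 1, 1, 5]
r2 m[φ3→M] = [1, 2, 1, 0]
r2 m[P→φ0] = [1, 5, 4, 1]
r2 m[P→φ1] = [2, 6, 3, 1]
r2 m[S→φ0] = [0, 1, 1, 6]
r2 m[S→φ2] = [2, 3, 3, 6]
r2 m[S→φ3] = [2, 2, 2, 2]
r2 m[Q→φ1] = [0, 0, 0, 0]
r2 m[A→φ2] = [0, 0, 0, 0]
r2 m[M→φ3] = [0, 0, 0, 0]
r3 m[φ0→P] = [3, 7, 4, 2]
r3 m[φ0→S] = [3, 3, 3, 2]
r3 m[φ1→P] = [1, 5, 4, 1]
r3 m[φ1→Q] = [8, 3, 2, 6]
r3 m[φ2→S] = [0, 0, 0, 1]
r3 m[φ2→A] = [2, 4, 7, 3]
r3 m[φ3→S] = [0, 1, 1, 5]
r3 m[φ3→M] = [3, 4, 3, 2]
r3 m[P→φ0] = [1, 5, 4, 1]
r3 m[P→φ1] = [2, 6, 3, 1]
r3 m[S→φ0] = [0, 1, 1, 6]
r3 m[S→φ2] = [2, 3, 3, 6]
r3 m[S→φ3] = [2, 2, 2, 2]
r3 m[Q→φ1] = [0, 0, 0, 0]
r3 m[A→φ2] = [0, 0, 0, 0]
r3 m[M→φ3] = [0, 0, 0, 0]
r4 m[φ0→P] = [3, 7, 4, 2]
r4 m[φ0→S] = [3, 3, 3, 2]
r4 m[φ1→P] = [1, 5, 4, 1]
r4 m[φ1→Q] = [8, 3, 2, 6]
r4 m[φ2→S] = [0, 0, 0, 1]
r4 m[φ2→A] = [2, 4, 7, 3]
r4 m[φ3→S] = [0, 1, 1, 5]
r4 m[φ3→M] = [3, 4, 3, 2]
r4 m[P→φ0] = [1, 5, 4, 1]
r4 m[P→φ1] = [3, 7, 4, 2]
r4 m[S→φ0] = [0, 1, 1, 6]
r4 m[S→φ2] = [3, 4, 4, 7]
r4 m[S→φ3] = [3, 3, 3, 3]
r4 m[Q→φ1] = [0, 0, 0, 0]
r4 m[A→φ2] = [0, 0, 0, 0]
r4 m[M→φ3] = [0, 0, 0, 0]
r5 m[φ0→P] = [3, 7, 4, 2]
r5 m[φ0→S] = [3, 3, 3, 2]
r5 m[φ1→P] = [1, 5, 4, 1]
r5 m[φ1→Q] = [9, 4, 3, 7]
r5 m[φ2→S] = [0, 0, 0, 1]
r5 m[φ2→A] = [3, 5, 8, 4]
r5 m[φ3→S] = [0, 1, 1, 5]
r5 m[φ3→M] = [4, 5, 4, 3]
r5 m[P→φ0] = [1, 5, 4, 1]
r5 m[P→φ1] = [3, 7, 4, 2]
r5 m[S→φ0] = [0, 1, 1, 6]
r5 m[S→φ2] = [3, 4, 4, 7]
r5 m[S→φ3] = [3, 3, 3, 3]
r5 m[Q→φ1] = [0, 0, 0, 0]
r5 m[A→φ2] = [0, 0, 0, 0]
r5 m[M→φ3] = [0, 0, 0, 0]
r6 m[φ0→P] = [3, 7, 4, 2]
r6 m[φ0→S] = [3, 3, 3, 2]
r6 m[φ1→P] = [1, 5, 4, 1]
r6 m[φ1→Q] = [9, 4, 3, 7]
r6 m[φ2→S] = [0, 0, 0, 1]
r6 m[φ2→A] = [3, 5, 8, 4]
r6 m[φ3→S] = [0, 1, 1, 5]
r6 m[φ3→M] = [4, 5, 4, 3]
r6 m[P→φ0] = [1, 5, 4, 1]
r6 m[P→φ1] = [3, 7, 4, 2]
r6 m[S→φ0] = [0, 1, 1, 6]
r6 m[S→φ2] = [3, 4, 4, 7]
r6 m[S→φ3] = [3, 3, 3, 3]
r6 m[Q→φ1] = [0, 0, 0, 0]
r6 m[A→φ2] = [0, 0, 0, 0]
r6 m[M→φ3] = [0, 0, 0, 0]
fixed point reached at round 6
traceback from P: (P=3, S=0, Q=2, A=0, M=3), score=3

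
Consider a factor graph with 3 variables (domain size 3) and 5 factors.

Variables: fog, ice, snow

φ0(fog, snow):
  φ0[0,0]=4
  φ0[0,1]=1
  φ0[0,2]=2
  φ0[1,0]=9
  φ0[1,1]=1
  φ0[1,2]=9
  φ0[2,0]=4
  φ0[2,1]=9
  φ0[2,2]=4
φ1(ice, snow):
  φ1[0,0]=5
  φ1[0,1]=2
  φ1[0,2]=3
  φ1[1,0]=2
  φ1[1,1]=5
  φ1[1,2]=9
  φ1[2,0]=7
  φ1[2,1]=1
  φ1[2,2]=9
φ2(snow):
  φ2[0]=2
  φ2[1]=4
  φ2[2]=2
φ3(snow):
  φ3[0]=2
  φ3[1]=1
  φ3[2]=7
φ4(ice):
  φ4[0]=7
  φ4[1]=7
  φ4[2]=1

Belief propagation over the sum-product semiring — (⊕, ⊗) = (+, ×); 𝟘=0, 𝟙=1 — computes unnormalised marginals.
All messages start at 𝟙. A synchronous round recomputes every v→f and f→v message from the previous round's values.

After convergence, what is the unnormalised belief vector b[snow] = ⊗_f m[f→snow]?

b[snow] = [3808, 2200, 19530]

init: all messages = 𝟙 over 3 values
r1 m[φ0→fog] = [7, 19, 17]
r1 m[φ0→snow] = [17, 11, 15]
r1 m[φ1→ice] = [10, 16, 17]
r1 m[φ1→snow] = [14, 8, 21]
r1 m[φ2→snow] = [2, 4, 2]
r1 m[φ3→snow] = [2, 1, 7]
r1 m[φ4→ice] = [7, 7, 1]
r1 m[fog→φ0] = [1, 1, 1]
r1 m[ice→φ1] = [1, 1, 1]
r1 m[ice→φ4] = [1, 1, 1]
r1 m[snow→φ0] = [1, 1, 1]
r1 m[snow→φ1] = [1, 1, 1]
r1 m[snow→φ2] = [1, 1, 1]
r1 m[snow→φ3] = [1, 1, 1]
r2 m[φ0→fog] = [7, 19, 17]
r2 m[φ0→snow] = [17, 11, 15]
r2 m[φ1→ice] = [10, 16, 17]
r2 m[φ1→snow] = [14, 8, 21]
r2 m[φ2→snow] = [2, 4, 2]
r2 m[φ3→snow] = [2, 1, 7]
r2 m[φ4→ice] = [7, 7, 1]
r2 m[fog→φ0] = [1, 1, 1]
r2 m[ice→φ1] = [7, 7, 1]
r2 m[ice→φ4] = [10, 16, 17]
r2 m[snow→φ0] = [56, 32, 294]
r2 m[snow→φ1] = [68, 44, 210]
r2 m[snow→φ2] = [476, 88, 2205]
r2 m[snow→φ3] = [476, 352, 630]
r3 m[φ0→fog] = [844, 3182, 1688]
r3 m[φ0→snow] = [17, 11, 15]
r3 m[φ1→ice] = [1058, 2246, 2410]
r3 m[φ1→snow] = [56, 50, 93]
r3 m[φ2→snow] = [2, 4, 2]
r3 m[φ3→snow] = [2, 1, 7]
r3 m[φ4→ice] = [7, 7, 1]
r3 m[fog→φ0] = [1, 1, 1]
r3 m[ice→φ1] = [7, 7, 1]
r3 m[ice→φ4] = [10, 16, 17]
r3 m[snow→φ0] = [56, 32, 294]
r3 m[snow→φ1] = [68, 44, 210]
r3 m[snow→φ2] = [476, 88, 2205]
r3 m[snow→φ3] = [476, 352, 630]
r4 m[φ0→fog] = [844, 3182, 1688]
r4 m[φ0→snow] = [17, 11, 15]
r4 m[φ1→ice] = [1058, 2246, 2410]
r4 m[φ1→snow] = [56, 50, 93]
r4 m[φ2→snow] = [2, 4, 2]
r4 m[φ3→snow] = [2, 1, 7]
r4 m[φ4→ice] = [7, 7, 1]
r4 m[fog→φ0] = [1, 1, 1]
r4 m[ice→φ1] = [7, 7, 1]
r4 m[ice→φ4] = [1058, 2246, 2410]
r4 m[snow→φ0] = [224, 200, 1302]
r4 m[snow→φ1] = [68, 44, 210]
r4 m[snow→φ2] = [1904, 550, 9765]
r4 m[snow→φ3] = [1904, 2200, 2790]
r5 m[φ0→fog] = [3700, 13934, 7904]
r5 m[φ0→snow] = [17, 11, 15]
r5 m[φ1→ice] = [1058, 2246, 2410]
r5 m[φ1→snow] = [56, 50, 93]
r5 m[φ2→snow] = [2, 4, 2]
r5 m[φ3→snow] = [2, 1, 7]
r5 m[φ4→ice] = [7, 7, 1]
r5 m[fog→φ0] = [1, 1, 1]
r5 m[ice→φ1] = [7, 7, 1]
r5 m[ice→φ4] = [1058, 2246, 2410]
r5 m[snow→φ0] = [224, 200, 1302]
r5 m[snow→φ1] = [68, 44, 210]
r5 m[snow→φ2] = [1904, 550, 9765]
r5 m[snow→φ3] = [1904, 2200, 2790]
r6 m[φ0→fog] = [3700, 13934, 7904]
r6 m[φ0→snow] = [17, 11, 15]
r6 m[φ1→ice] = [1058, 2246, 2410]
r6 m[φ1→snow] = [56, 50, 93]
r6 m[φ2→snow] = [2, 4, 2]
r6 m[φ3→snow] = [2, 1, 7]
r6 m[φ4→ice] = [7, 7, 1]
r6 m[fog→φ0] = [1, 1, 1]
r6 m[ice→φ1] = [7, 7, 1]
r6 m[ice→φ4] = [1058, 2246, 2410]
r6 m[snow→φ0] = [224, 200, 1302]
r6 m[snow→φ1] = [68, 44, 210]
r6 m[snow→φ2] = [1904, 550, 9765]
r6 m[snow→φ3] = [1904, 2200, 2790]
fixed point reached at round 6
b[snow] = ⊗ incoming = [3808, 2200, 19530]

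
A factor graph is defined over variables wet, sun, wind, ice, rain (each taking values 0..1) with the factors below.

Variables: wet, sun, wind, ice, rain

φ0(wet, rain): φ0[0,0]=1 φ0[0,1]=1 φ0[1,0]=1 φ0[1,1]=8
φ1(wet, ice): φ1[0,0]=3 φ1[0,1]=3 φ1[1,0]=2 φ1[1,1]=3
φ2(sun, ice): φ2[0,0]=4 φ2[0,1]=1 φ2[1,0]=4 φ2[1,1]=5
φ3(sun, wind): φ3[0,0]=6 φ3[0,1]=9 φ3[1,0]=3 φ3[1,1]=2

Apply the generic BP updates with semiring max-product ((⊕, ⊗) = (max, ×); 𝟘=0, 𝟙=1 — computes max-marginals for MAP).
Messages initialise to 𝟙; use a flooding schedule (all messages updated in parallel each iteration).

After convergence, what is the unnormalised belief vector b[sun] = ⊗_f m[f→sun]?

init: all messages = 𝟙 over 2 values
r1 m[φ0→wet] = [1, 8]
r1 m[φ0→rain] = [1, 8]
r1 m[φ1→wet] = [3, 3]
r1 m[φ1→ice] = [3, 3]
r1 m[φ2→sun] = [4, 5]
r1 m[φ2→ice] = [4, 5]
r1 m[φ3→sun] = [9, 3]
r1 m[φ3→wind] = [6, 9]
r1 m[wet→φ0] = [1, 1]
r1 m[wet→φ1] = [1, 1]
r1 m[sun→φ2] = [1, 1]
r1 m[sun→φ3] = [1, 1]
r1 m[wind→φ3] = [1, 1]
r1 m[ice→φ1] = [1, 1]
r1 m[ice→φ2] = [1, 1]
r1 m[rain→φ0] = [1, 1]
r2 m[φ0→wet] = [1, 8]
r2 m[φ0→rain] = [1, 8]
r2 m[φ1→wet] = [3, 3]
r2 m[φ1→ice] = [3, 3]
r2 m[φ2→sun] = [4, 5]
r2 m[φ2→ice] = [4, 5]
r2 m[φ3→sun] = [9, 3]
r2 m[φ3→wind] = [6, 9]
r2 m[wet→φ0] = [3, 3]
r2 m[wet→φ1] = [1, 8]
r2 m[sun→φ2] = [9, 3]
r2 m[sun→φ3] = [4, 5]
r2 m[wind→φ3] = [1, 1]
r2 m[ice→φ1] = [4, 5]
r2 m[ice→φ2] = [3, 3]
r2 m[rain→φ0] = [1, 1]
r3 m[φ0→wet] = [1, 8]
r3 m[φ0→rain] = [3, 24]
r3 m[φ1→wet] = [15, 15]
r3 m[φ1→ice] = [16, 24]
r3 m[φ2→sun] = [12, 15]
r3 m[φ2→ice] = [36, 15]
r3 m[φ3→sun] = [9, 3]
r3 m[φ3→wind] = [24, 36]
r3 m[wet→φ0] = [3, 3]
r3 m[wet→φ1] = [1, 8]
r3 m[sun→φ2] = [9, 3]
r3 m[sun→φ3] = [4, 5]
r3 m[wind→φ3] = [1, 1]
r3 m[ice→φ1] = [4, 5]
r3 m[ice→φ2] = [3, 3]
r3 m[rain→φ0] = [1, 1]
r4 m[φ0→wet] = [1, 8]
r4 m[φ0→rain] = [3, 24]
r4 m[φ1→wet] = [15, 15]
r4 m[φ1→ice] = [16, 24]
r4 m[φ2→sun] = [12, 15]
r4 m[φ2→ice] = [36, 15]
r4 m[φ3→sun] = [9, 3]
r4 m[φ3→wind] = [24, 36]
r4 m[wet→φ0] = [15, 15]
r4 m[wet→φ1] = [1, 8]
r4 m[sun→φ2] = [9, 3]
r4 m[sun→φ3] = [12, 15]
r4 m[wind→φ3] = [1, 1]
r4 m[ice→φ1] = [36, 15]
r4 m[ice→φ2] = [16, 24]
r4 m[rain→φ0] = [1, 1]
r5 m[φ0→wet] = [1, 8]
r5 m[φ0→rain] = [15, 120]
r5 m[φ1→wet] = [108, 72]
r5 m[φ1→ice] = [16, 24]
r5 m[φ2→sun] = [64, 120]
r5 m[φ2→ice] = [36, 15]
r5 m[φ3→sun] = [9, 3]
r5 m[φ3→wind] = [72, 108]
r5 m[wet→φ0] = [15, 15]
r5 m[wet→φ1] = [1, 8]
r5 m[sun→φ2] = [9, 3]
r5 m[sun→φ3] = [12, 15]
r5 m[wind→φ3] = [1, 1]
r5 m[ice→φ1] = [36, 15]
r5 m[ice→φ2] = [16, 24]
r5 m[rain→φ0] = [1, 1]
r6 m[φ0→wet] = [1, 8]
r6 m[φ0→rain] = [15, 120]
r6 m[φ1→wet] = [108, 72]
r6 m[φ1→ice] = [16, 24]
r6 m[φ2→sun] = [64, 120]
r6 m[φ2→ice] = [36, 15]
r6 m[φ3→sun] = [9, 3]
r6 m[φ3→wind] = [72, 108]
r6 m[wet→φ0] = [108, 72]
r6 m[wet→φ1] = [1, 8]
r6 m[sun→φ2] = [9, 3]
r6 m[sun→φ3] = [64, 120]
r6 m[wind→φ3] = [1, 1]
r6 m[ice→φ1] = [36, 15]
r6 m[ice→φ2] = [16, 24]
r6 m[rain→φ0] = [1, 1]
r7 m[φ0→wet] = [1, 8]
r7 m[φ0→rain] = [108, 576]
r7 m[φ1→wet] = [108, 72]
r7 m[φ1→ice] = [16, 24]
r7 m[φ2→sun] = [64, 120]
r7 m[φ2→ice] = [36, 15]
r7 m[φ3→sun] = [9, 3]
r7 m[φ3→wind] = [384, 576]
r7 m[wet→φ0] = [108, 72]
r7 m[wet→φ1] = [1, 8]
r7 m[sun→φ2] = [9, 3]
r7 m[sun→φ3] = [64, 120]
r7 m[wind→φ3] = [1, 1]
r7 m[ice→φ1] = [36, 15]
r7 m[ice→φ2] = [16, 24]
r7 m[rain→φ0] = [1, 1]
r8 m[φ0→wet] = [1, 8]
r8 m[φ0→rain] = [108, 576]
r8 m[φ1→wet] = [108, 72]
r8 m[φ1→ice] = [16, 24]
r8 m[φ2→sun] = [64, 120]
r8 m[φ2→ice] = [36, 15]
r8 m[φ3→sun] = [9, 3]
r8 m[φ3→wind] = [384, 576]
r8 m[wet→φ0] = [108, 72]
r8 m[wet→φ1] = [1, 8]
r8 m[sun→φ2] = [9, 3]
r8 m[sun→φ3] = [64, 120]
r8 m[wind→φ3] = [1, 1]
r8 m[ice→φ1] = [36, 15]
r8 m[ice→φ2] = [16, 24]
r8 m[rain→φ0] = [1, 1]
fixed point reached at round 8
b[sun] = ⊗ incoming = [576, 360]

b[sun] = [576, 360]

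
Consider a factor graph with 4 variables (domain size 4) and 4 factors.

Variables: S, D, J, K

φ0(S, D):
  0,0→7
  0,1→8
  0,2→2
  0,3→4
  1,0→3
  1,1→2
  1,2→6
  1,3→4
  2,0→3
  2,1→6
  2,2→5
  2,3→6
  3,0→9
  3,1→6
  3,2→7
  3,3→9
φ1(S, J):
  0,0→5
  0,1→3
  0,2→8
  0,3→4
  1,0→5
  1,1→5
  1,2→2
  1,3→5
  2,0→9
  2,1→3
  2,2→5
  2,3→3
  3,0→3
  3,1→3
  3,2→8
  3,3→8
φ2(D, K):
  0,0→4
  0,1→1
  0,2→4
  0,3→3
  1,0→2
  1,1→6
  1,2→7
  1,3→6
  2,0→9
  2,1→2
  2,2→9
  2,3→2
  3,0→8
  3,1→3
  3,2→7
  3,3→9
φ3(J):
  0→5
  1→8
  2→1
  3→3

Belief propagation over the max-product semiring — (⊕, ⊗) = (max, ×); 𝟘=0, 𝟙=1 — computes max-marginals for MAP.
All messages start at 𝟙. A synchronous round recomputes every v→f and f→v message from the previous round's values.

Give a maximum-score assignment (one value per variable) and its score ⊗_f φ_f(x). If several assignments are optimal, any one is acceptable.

init: all messages = 𝟙 over 4 values
r1 m[φ0→S] = [8, 6, 6, 9]
r1 m[φ0→D] = [9, 8, 7, 9]
r1 m[φ1→S] = [8, 5, 9, 8]
r1 m[φ1→J] = [9, 5, 8, 8]
r1 m[φ2→D] = [4, 7, 9, 9]
r1 m[φ2→K] = [9, 6, 9, 9]
r1 m[φ3→J] = [5, 8, 1, 3]
r1 m[S→φ0] = [1, 1, 1, 1]
r1 m[S→φ1] = [1, 1, 1, 1]
r1 m[D→φ0] = [1, 1, 1, 1]
r1 m[D→φ2] = [1, 1, 1, 1]
r1 m[J→φ1] = [1, 1, 1, 1]
r1 m[J→φ3] = [1, 1, 1, 1]
r1 m[K→φ2] = [1, 1, 1, 1]
r2 m[φ0→S] = [8, 6, 6, 9]
r2 m[φ0→D] = [9, 8, 7, 9]
r2 m[φ1→S] = [8, 5, 9, 8]
r2 m[φ1→J] = [9, 5, 8, 8]
r2 m[φ2→D] = [4, 7, 9, 9]
r2 m[φ2→K] = [9, 6, 9, 9]
r2 m[φ3→J] = [5, 8, 1, 3]
r2 m[S→φ0] = [8, 5, 9, 8]
r2 m[S→φ1] = [8, 6, 6, 9]
r2 m[D→φ0] = [4, 7, 9, 9]
r2 m[D→φ2] = [9, 8, 7, 9]
r2 m[J→φ1] = [5, 8, 1, 3]
r2 m[J→φ3] = [9, 5, 8, 8]
r2 m[K→φ2] = [1, 1, 1, 1]
r3 m[φ0→S] = [56, 54, 54, 81]
r3 m[φ0→D] = [72, 64, 56, 72]
r3 m[φ1→S] = [25, 40, 45, 24]
r3 m[φ1→J] = [54, 30, 72, 72]
r3 m[φ2→D] = [4, 7, 9, 9]
r3 m[φ2→K] = [72, 48, 63, 81]
r3 m[φ3→J] = [5, 8, 1, 3]
r3 m[S→φ0] = [8, 5, 9, 8]
r3 m[S→φ1] = [8, 6, 6, 9]
r3 m[D→φ0] = [4, 7, 9, 9]
r3 m[D→φ2] = [9, 8, 7, 9]
r3 m[J→φ1] = [5, 8, 1, 3]
r3 m[J→φ3] = [9, 5, 8, 8]
r3 m[K→φ2] = [1, 1, 1, 1]
r4 m[φ0→S] = [56, 54, 54, 81]
r4 m[φ0→D] = [72, 64, 56, 72]
r4 m[φ1→S] = [25, 40, 45, 24]
r4 m[φ1→J] = [54, 30, 72, 72]
r4 m[φ2→D] = [4, 7, 9, 9]
r4 m[φ2→K] = [72, 48, 63, 81]
r4 m[φ3→J] = [5, 8, 1, 3]
r4 m[S→φ0] = [25, 40, 45, 24]
r4 m[S→φ1] = [56, 54, 54, 81]
r4 m[D→φ0] = [4, 7, 9, 9]
r4 m[D→φ2] = [72, 64, 56, 72]
r4 m[J→φ1] = [5, 8, 1, 3]
r4 m[J→φ3] = [54, 30, 72, 72]
r4 m[K→φ2] = [1, 1, 1, 1]
r5 m[φ0→S] = [56, 54, 54, 81]
r5 m[φ0→D] = [216, 270, 240, 270]
r5 m[φ1→S] = [25, 40, 45, 24]
r5 m[φ1→J] = [486, 270, 648, 648]
r5 m[φ2→D] = [4, 7, 9, 9]
r5 m[φ2→K] = [576, 384, 504, 648]
r5 m[φ3→J] = [5, 8, 1, 3]
r5 m[S→φ0] = [25, 40, 45, 24]
r5 m[S→φ1] = [56, 54, 54, 81]
r5 m[D→φ0] = [4, 7, 9, 9]
r5 m[D→φ2] = [72, 64, 56, 72]
r5 m[J→φ1] = [5, 8, 1, 3]
r5 m[J→φ3] = [54, 30, 72, 72]
r5 m[K→φ2] = [1, 1, 1, 1]
r6 m[φ0→S] = [56, 54, 54, 81]
r6 m[φ0→D] = [216, 270, 240, 270]
r6 m[φ1→S] = [25, 40, 45, 24]
r6 m[φ1→J] = [486, 270, 648, 648]
r6 m[φ2→D] = [4, 7, 9, 9]
r6 m[φ2→K] = [576, 384, 504, 648]
r6 m[φ3→J] = [5, 8, 1, 3]
r6 m[S→φ0] = [25, 40, 45, 24]
r6 m[S→φ1] = [56, 54, 54, 81]
r6 m[D→φ0] = [4, 7, 9, 9]
r6 m[D→φ2] = [216, 270, 240, 270]
r6 m[J→φ1] = [5, 8, 1, 3]
r6 m[J→φ3] = [486, 270, 648, 648]
r6 m[K→φ2] = [1, 1, 1, 1]
r7 m[φ0→S] = [56, 54, 54, 81]
r7 m[φ0→D] = [216, 270, 240, 270]
r7 m[φ1→S] = [25, 40, 45, 24]
r7 m[φ1→J] = [486, 270, 648, 648]
r7 m[φ2→D] = [4, 7, 9, 9]
r7 m[φ2→K] = [2160, 1620, 2160, 2430]
r7 m[φ3→J] = [5, 8, 1, 3]
r7 m[S→φ0] = [25, 40, 45, 24]
r7 m[S→φ1] = [56, 54, 54, 81]
r7 m[D→φ0] = [4, 7, 9, 9]
r7 m[D→φ2] = [216, 270, 240, 270]
r7 m[J→φ1] = [5, 8, 1, 3]
r7 m[J→φ3] = [486, 270, 648, 648]
r7 m[K→φ2] = [1, 1, 1, 1]
r8 m[φ0→S] = [56, 54, 54, 81]
r8 m[φ0→D] = [216, 270, 240, 270]
r8 m[φ1→S] = [25, 40, 45, 24]
r8 m[φ1→J] = [486, 270, 648, 648]
r8 m[φ2→D] = [4, 7, 9, 9]
r8 m[φ2→K] = [2160, 1620, 2160, 2430]
r8 m[φ3→J] = [5, 8, 1, 3]
r8 m[S→φ0] = [25, 40, 45, 24]
r8 m[S→φ1] = [56, 54, 54, 81]
r8 m[D→φ0] = [4, 7, 9, 9]
r8 m[D→φ2] = [216, 270, 240, 270]
r8 m[J→φ1] = [5, 8, 1, 3]
r8 m[J→φ3] = [486, 270, 648, 648]
r8 m[K→φ2] = [1, 1, 1, 1]
fixed point reached at round 8
traceback from S: (S=2, D=3, J=0, K=3), score=2430

assignment: (S=2, D=3, J=0, K=3); score = 2430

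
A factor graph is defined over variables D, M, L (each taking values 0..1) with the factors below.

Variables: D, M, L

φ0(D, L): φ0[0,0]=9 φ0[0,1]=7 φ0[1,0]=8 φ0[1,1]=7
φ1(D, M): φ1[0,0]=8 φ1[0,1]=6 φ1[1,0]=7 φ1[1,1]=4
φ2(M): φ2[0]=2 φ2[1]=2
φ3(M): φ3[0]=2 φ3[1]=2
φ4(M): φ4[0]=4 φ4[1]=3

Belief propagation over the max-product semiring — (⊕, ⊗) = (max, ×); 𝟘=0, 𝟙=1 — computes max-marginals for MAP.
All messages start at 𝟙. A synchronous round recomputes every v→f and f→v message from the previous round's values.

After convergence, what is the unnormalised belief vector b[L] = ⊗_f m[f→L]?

b[L] = [1152, 896]

init: all messages = 𝟙 over 2 values
r1 m[φ0→D] = [9, 8]
r1 m[φ0→L] = [9, 7]
r1 m[φ1→D] = [8, 7]
r1 m[φ1→M] = [8, 6]
r1 m[φ2→M] = [2, 2]
r1 m[φ3→M] = [2, 2]
r1 m[φ4→M] = [4, 3]
r1 m[D→φ0] = [1, 1]
r1 m[D→φ1] = [1, 1]
r1 m[M→φ1] = [1, 1]
r1 m[M→φ2] = [1, 1]
r1 m[M→φ3] = [1, 1]
r1 m[M→φ4] = [1, 1]
r1 m[L→φ0] = [1, 1]
r2 m[φ0→D] = [9, 8]
r2 m[φ0→L] = [9, 7]
r2 m[φ1→D] = [8, 7]
r2 m[φ1→M] = [8, 6]
r2 m[φ2→M] = [2, 2]
r2 m[φ3→M] = [2, 2]
r2 m[φ4→M] = [4, 3]
r2 m[D→φ0] = [8, 7]
r2 m[D→φ1] = [9, 8]
r2 m[M→φ1] = [16, 12]
r2 m[M→φ2] = [64, 36]
r2 m[M→φ3] = [64, 36]
r2 m[M→φ4] = [32, 24]
r2 m[L→φ0] = [1, 1]
r3 m[φ0→D] = [9, 8]
r3 m[φ0→L] = [72, 56]
r3 m[φ1→D] = [128, 112]
r3 m[φ1→M] = [72, 54]
r3 m[φ2→M] = [2, 2]
r3 m[φ3→M] = [2, 2]
r3 m[φ4→M] = [4, 3]
r3 m[D→φ0] = [8, 7]
r3 m[D→φ1] = [9, 8]
r3 m[M→φ1] = [16, 12]
r3 m[M→φ2] = [64, 36]
r3 m[M→φ3] = [64, 36]
r3 m[M→φ4] = [32, 24]
r3 m[L→φ0] = [1, 1]
r4 m[φ0→D] = [9, 8]
r4 m[φ0→L] = [72, 56]
r4 m[φ1→D] = [128, 112]
r4 m[φ1→M] = [72, 54]
r4 m[φ2→M] = [2, 2]
r4 m[φ3→M] = [2, 2]
r4 m[φ4→M] = [4, 3]
r4 m[D→φ0] = [128, 112]
r4 m[D→φ1] = [9, 8]
r4 m[M→φ1] = [16, 12]
r4 m[M→φ2] = [576, 324]
r4 m[M→φ3] = [576, 324]
r4 m[M→φ4] = [288, 216]
r4 m[L→φ0] = [1, 1]
r5 m[φ0→D] = [9, 8]
r5 m[φ0→L] = [1152, 896]
r5 m[φ1→D] = [128, 112]
r5 m[φ1→M] = [72, 54]
r5 m[φ2→M] = [2, 2]
r5 m[φ3→M] = [2, 2]
r5 m[φ4→M] = [4, 3]
r5 m[D→φ0] = [128, 112]
r5 m[D→φ1] = [9, 8]
r5 m[M→φ1] = [16, 12]
r5 m[M→φ2] = [576, 324]
r5 m[M→φ3] = [576, 324]
r5 m[M→φ4] = [288, 216]
r5 m[L→φ0] = [1, 1]
r6 m[φ0→D] = [9, 8]
r6 m[φ0→L] = [1152, 896]
r6 m[φ1→D] = [128, 112]
r6 m[φ1→M] = [72, 54]
r6 m[φ2→M] = [2, 2]
r6 m[φ3→M] = [2, 2]
r6 m[φ4→M] = [4, 3]
r6 m[D→φ0] = [128, 112]
r6 m[D→φ1] = [9, 8]
r6 m[M→φ1] = [16, 12]
r6 m[M→φ2] = [576, 324]
r6 m[M→φ3] = [576, 324]
r6 m[M→φ4] = [288, 216]
r6 m[L→φ0] = [1, 1]
fixed point reached at round 6
b[L] = ⊗ incoming = [1152, 896]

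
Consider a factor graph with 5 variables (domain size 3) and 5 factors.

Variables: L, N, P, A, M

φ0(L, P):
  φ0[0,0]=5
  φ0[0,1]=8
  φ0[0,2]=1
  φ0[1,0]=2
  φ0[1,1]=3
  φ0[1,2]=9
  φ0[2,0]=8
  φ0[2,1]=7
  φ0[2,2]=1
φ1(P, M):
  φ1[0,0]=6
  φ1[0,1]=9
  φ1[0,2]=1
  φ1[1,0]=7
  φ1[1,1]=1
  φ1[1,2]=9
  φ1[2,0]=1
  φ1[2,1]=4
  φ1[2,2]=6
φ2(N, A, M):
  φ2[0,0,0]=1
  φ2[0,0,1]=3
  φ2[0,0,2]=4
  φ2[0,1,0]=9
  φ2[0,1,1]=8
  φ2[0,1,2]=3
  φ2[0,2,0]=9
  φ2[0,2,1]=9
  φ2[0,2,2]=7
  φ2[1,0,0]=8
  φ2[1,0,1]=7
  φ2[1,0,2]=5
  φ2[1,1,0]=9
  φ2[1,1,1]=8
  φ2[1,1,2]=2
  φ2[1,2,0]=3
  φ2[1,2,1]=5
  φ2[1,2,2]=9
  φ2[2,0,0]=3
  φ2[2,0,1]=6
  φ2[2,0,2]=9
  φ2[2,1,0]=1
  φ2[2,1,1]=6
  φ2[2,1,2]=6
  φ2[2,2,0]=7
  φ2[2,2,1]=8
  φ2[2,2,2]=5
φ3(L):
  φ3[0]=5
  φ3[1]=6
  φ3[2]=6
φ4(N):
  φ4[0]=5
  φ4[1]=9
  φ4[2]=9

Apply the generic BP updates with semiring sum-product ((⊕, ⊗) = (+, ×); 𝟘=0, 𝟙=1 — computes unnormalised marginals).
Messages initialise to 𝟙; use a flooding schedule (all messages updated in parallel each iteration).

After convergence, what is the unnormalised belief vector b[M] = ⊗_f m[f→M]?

b[M] = [476850, 517500, 541750]

init: all messages = 𝟙 over 3 values
r1 m[φ0→L] = [14, 14, 16]
r1 m[φ0→P] = [15, 18, 11]
r1 m[φ1→P] = [16, 17, 11]
r1 m[φ1→M] = [14, 14, 16]
r1 m[φ2→N] = [53, 56, 51]
r1 m[φ2→A] = [46, 52, 62]
r1 m[φ2→M] = [50, 60, 50]
r1 m[φ3→L] = [5, 6, 6]
r1 m[φ4→N] = [5, 9, 9]
r1 m[L→φ0] = [1, 1, 1]
r1 m[L→φ3] = [1, 1, 1]
r1 m[N→φ2] = [1, 1, 1]
r1 m[N→φ4] = [1, 1, 1]
r1 m[P→φ0] = [1, 1, 1]
r1 m[P→φ1] = [1, 1, 1]
r1 m[A→φ2] = [1, 1, 1]
r1 m[M→φ1] = [1, 1, 1]
r1 m[M→φ2] = [1, 1, 1]
r2 m[φ0→L] = [14, 14, 16]
r2 m[φ0→P] = [15, 18, 11]
r2 m[φ1→P] = [16, 17, 11]
r2 m[φ1→M] = [14, 14, 16]
r2 m[φ2→N] = [53, 56, 51]
r2 m[φ2→A] = [46, 52, 62]
r2 m[φ2→M] = [50, 60, 50]
r2 m[φ3→L] = [5, 6, 6]
r2 m[φ4→N] = [5, 9, 9]
r2 m[L→φ0] = [5, 6, 6]
r2 m[L→φ3] = [14, 14, 16]
r2 m[N→φ2] = [5, 9, 9]
r2 m[N→φ4] = [53, 56, 51]
r2 m[P→φ0] = [16, 17, 11]
r2 m[P→φ1] = [15, 18, 11]
r2 m[A→φ2] = [1, 1, 1]
r2 m[M→φ1] = [50, 60, 50]
r2 m[M→φ2] = [14, 14, 16]
r3 m[φ0→L] = [227, 182, 258]
r3 m[φ0→P] = [85, 100, 65]
r3 m[φ1→P] = [890, 860, 590]
r3 m[φ1→M] = [227, 197, 243]
r3 m[φ2→N] = [770, 816, 754]
r3 m[φ2→A] = [5640, 5606, 6734]
r3 m[φ2→M] = [374, 460, 394]
r3 m[φ3→L] = [5, 6, 6]
r3 m[φ4→N] = [5, 9, 9]
r3 m[L→φ0] = [5, 6, 6]
r3 m[L→φ3] = [14, 14, 16]
r3 m[N→φ2] = [5, 9, 9]
r3 m[N→φ4] = [53, 56, 51]
r3 m[P→φ0] = [16, 17, 11]
r3 m[P→φ1] = [15, 18, 11]
r3 m[A→φ2] = [1, 1, 1]
r3 m[M→φ1] = [50, 60, 50]
r3 m[M→φ2] = [14, 14, 16]
r4 m[φ0→L] = [227, 182, 258]
r4 m[φ0→P] = [85, 100, 65]
r4 m[φ1→P] = [890, 860, 590]
r4 m[φ1→M] = [227, 197, 243]
r4 m[φ2→N] = [770, 816, 754]
r4 m[φ2→A] = [5640, 5606, 6734]
r4 m[φ2→M] = [374, 460, 394]
r4 m[φ3→L] = [5, 6, 6]
r4 m[φ4→N] = [5, 9, 9]
r4 m[L→φ0] = [5, 6, 6]
r4 m[L→φ3] = [227, 182, 258]
r4 m[N→φ2] = [5, 9, 9]
r4 m[N→φ4] = [770, 816, 754]
r4 m[P→φ0] = [890, 860, 590]
r4 m[P→φ1] = [85, 100, 65]
r4 m[A→φ2] = [1, 1, 1]
r4 m[M→φ1] = [374, 460, 394]
r4 m[M→φ2] = [227, 197, 243]
r5 m[φ0→L] = [11920, 9670, 13730]
r5 m[φ0→P] = [85, 100, 65]
r5 m[φ1→P] = [6778, 6624, 4578]
r5 m[φ1→M] = [1275, 1125, 1375]
r5 m[φ2→N] = [11655, 12368, 11297]
r5 m[φ2→A] = [85090, 84488, 101682]
r5 m[φ2→M] = [374, 460, 394]
r5 m[φ3→L] = [5, 6, 6]
r5 m[φ4→N] = [5, 9, 9]
r5 m[L→φ0] = [5, 6, 6]
r5 m[L→φ3] = [227, 182, 258]
r5 m[N→φ2] = [5, 9, 9]
r5 m[N→φ4] = [770, 816, 754]
r5 m[P→φ0] = [890, 860, 590]
r5 m[P→φ1] = [85, 100, 65]
r5 m[A→φ2] = [1, 1, 1]
r5 m[M→φ1] = [374, 460, 394]
r5 m[M→φ2] = [227, 197, 243]
r6 m[φ0→L] = [11920, 9670, 13730]
r6 m[φ0→P] = [85, 100, 65]
r6 m[φ1→P] = [6778, 6624, 4578]
r6 m[φ1→M] = [1275, 1125, 1375]
r6 m[φ2→N] = [11655, 12368, 11297]
r6 m[φ2→A] = [85090, 84488, 101682]
r6 m[φ2→M] = [374, 460, 394]
r6 m[φ3→L] = [5, 6, 6]
r6 m[φ4→N] = [5, 9, 9]
r6 m[L→φ0] = [5, 6, 6]
r6 m[L→φ3] = [11920, 9670, 13730]
r6 m[N→φ2] = [5, 9, 9]
r6 m[N→φ4] = [11655, 12368, 11297]
r6 m[P→φ0] = [6778, 6624, 4578]
r6 m[P→φ1] = [85, 100, 65]
r6 m[A→φ2] = [1, 1, 1]
r6 m[M→φ1] = [374, 460, 394]
r6 m[M→φ2] = [1275, 1125, 1375]
r7 m[φ0→L] = [91460, 74630, 105170]
r7 m[φ0→P] = [85, 100, 65]
r7 m[φ1→P] = [6778, 6624, 4578]
r7 m[φ1→M] = [1275, 1125, 1375]
r7 m[φ2→N] = [65975, 70000, 64025]
r7 m[φ2→A] = [481850, 478500, 575750]
r7 m[φ2→M] = [374, 460, 394]
r7 m[φ3→L] = [5, 6, 6]
r7 m[φ4→N] = [5, 9, 9]
r7 m[L→φ0] = [5, 6, 6]
r7 m[L→φ3] = [11920, 9670, 13730]
r7 m[N→φ2] = [5, 9, 9]
r7 m[N→φ4] = [11655, 12368, 11297]
r7 m[P→φ0] = [6778, 6624, 4578]
r7 m[P→φ1] = [85, 100, 65]
r7 m[A→φ2] = [1, 1, 1]
r7 m[M→φ1] = [374, 460, 394]
r7 m[M→φ2] = [1275, 1125, 1375]
r8 m[φ0→L] = [91460, 74630, 105170]
r8 m[φ0→P] = [85, 100, 65]
r8 m[φ1→P] = [6778, 6624, 4578]
r8 m[φ1→M] = [1275, 1125, 1375]
r8 m[φ2→N] = [65975, 70000, 64025]
r8 m[φ2→A] = [481850, 478500, 575750]
r8 m[φ2→M] = [374, 460, 394]
r8 m[φ3→L] = [5, 6, 6]
r8 m[φ4→N] = [5, 9, 9]
r8 m[L→φ0] = [5, 6, 6]
r8 m[L→φ3] = [91460, 74630, 105170]
r8 m[N→φ2] = [5, 9, 9]
r8 m[N→φ4] = [65975, 70000, 64025]
r8 m[P→φ0] = [6778, 6624, 4578]
r8 m[P→φ1] = [85, 100, 65]
r8 m[A→φ2] = [1, 1, 1]
r8 m[M→φ1] = [374, 460, 394]
r8 m[M→φ2] = [1275, 1125, 1375]
r9 m[φ0→L] = [91460, 74630, 105170]
r9 m[φ0→P] = [85, 100, 65]
r9 m[φ1→P] = [6778, 6624, 4578]
r9 m[φ1→M] = [1275, 1125, 1375]
r9 m[φ2→N] = [65975, 70000, 64025]
r9 m[φ2→A] = [481850, 478500, 575750]
r9 m[φ2→M] = [374, 460, 394]
r9 m[φ3→L] = [5, 6, 6]
r9 m[φ4→N] = [5, 9, 9]
r9 m[L→φ0] = [5, 6, 6]
r9 m[L→φ3] = [91460, 74630, 105170]
r9 m[N→φ2] = [5, 9, 9]
r9 m[N→φ4] = [65975, 70000, 64025]
r9 m[P→φ0] = [6778, 6624, 4578]
r9 m[P→φ1] = [85, 100, 65]
r9 m[A→φ2] = [1, 1, 1]
r9 m[M→φ1] = [374, 460, 394]
r9 m[M→φ2] = [1275, 1125, 1375]
fixed point reached at round 9
b[M] = ⊗ incoming = [476850, 517500, 541750]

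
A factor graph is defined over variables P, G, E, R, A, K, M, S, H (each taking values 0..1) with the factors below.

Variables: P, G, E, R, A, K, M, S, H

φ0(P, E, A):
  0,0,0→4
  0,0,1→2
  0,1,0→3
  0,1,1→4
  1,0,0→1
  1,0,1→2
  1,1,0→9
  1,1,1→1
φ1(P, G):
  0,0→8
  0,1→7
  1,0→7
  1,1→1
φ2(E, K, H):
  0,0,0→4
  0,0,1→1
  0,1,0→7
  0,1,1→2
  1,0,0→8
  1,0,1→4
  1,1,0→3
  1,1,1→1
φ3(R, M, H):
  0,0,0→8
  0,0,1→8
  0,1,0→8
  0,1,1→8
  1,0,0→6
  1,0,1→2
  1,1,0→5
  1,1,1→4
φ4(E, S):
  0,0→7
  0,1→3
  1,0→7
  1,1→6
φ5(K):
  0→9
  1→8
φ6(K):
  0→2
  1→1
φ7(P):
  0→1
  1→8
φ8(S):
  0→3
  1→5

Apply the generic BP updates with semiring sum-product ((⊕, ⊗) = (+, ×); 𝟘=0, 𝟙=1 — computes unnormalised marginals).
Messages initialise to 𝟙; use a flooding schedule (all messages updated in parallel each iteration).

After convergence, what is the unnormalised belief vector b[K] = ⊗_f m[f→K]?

init: all messages = 𝟙 over 2 values
r1 m[φ0→P] = [13, 13]
r1 m[φ0→E] = [9, 17]
r1 m[φ0→A] = [17, 9]
r1 m[φ1→P] = [15, 8]
r1 m[φ1→G] = [15, 8]
r1 m[φ2→E] = [14, 16]
r1 m[φ2→K] = [17, 13]
r1 m[φ2→H] = [22, 8]
r1 m[φ3→R] = [32, 17]
r1 m[φ3→M] = [24, 25]
r1 m[φ3→H] = [27, 22]
r1 m[φ4→E] = [10, 13]
r1 m[φ4→S] = [14, 9]
r1 m[φ5→K] = [9, 8]
r1 m[φ6→K] = [2, 1]
r1 m[φ7→P] = [1, 8]
r1 m[φ8→S] = [3, 5]
r1 m[P→φ0] = [1, 1]
r1 m[P→φ1] = [1, 1]
r1 m[P→φ7] = [1, 1]
r1 m[G→φ1] = [1, 1]
r1 m[E→φ0] = [1, 1]
r1 m[E→φ2] = [1, 1]
r1 m[E→φ4] = [1, 1]
r1 m[R→φ3] = [1, 1]
r1 m[A→φ0] = [1, 1]
r1 m[K→φ2] = [1, 1]
r1 m[K→φ5] = [1, 1]
r1 m[K→φ6] = [1, 1]
r1 m[M→φ3] = [1, 1]
r1 m[S→φ4] = [1, 1]
r1 m[S→φ8] = [1, 1]
r1 m[H→φ2] = [1, 1]
r1 m[H→φ3] = [1, 1]
r2 m[φ0→P] = [13, 13]
r2 m[φ0→E] = [9, 17]
r2 m[φ0→A] = [17, 9]
r2 m[φ1→P] = [15, 8]
r2 m[φ1→G] = [15, 8]
r2 m[φ2→E] = [14, 16]
r2 m[φ2→K] = [17, 13]
r2 m[φ2→H] = [22, 8]
r2 m[φ3→R] = [32, 17]
r2 m[φ3→M] = [24, 25]
r2 m[φ3→H] = [27, 22]
r2 m[φ4→E] = [10, 13]
r2 m[φ4→S] = [14, 9]
r2 m[φ5→K] = [9, 8]
r2 m[φ6→K] = [2, 1]
r2 m[φ7→P] = [1, 8]
r2 m[φ8→S] = [3, 5]
r2 m[P→φ0] = [15, 64]
r2 m[P→φ1] = [13, 104]
r2 m[P→φ7] = [195, 104]
r2 m[G→φ1] = [1, 1]
r2 m[E→φ0] = [140, 208]
r2 m[E→φ2] = [90, 221]
r2 m[E→φ4] = [126, 272]
r2 m[R→φ3] = [1, 1]
r2 m[A→φ0] = [1, 1]
r2 m[K→φ2] = [18, 8]
r2 m[K→φ5] = [34, 13]
r2 m[K→φ6] = [153, 104]
r2 m[M→φ3] = [1, 1]
r2 m[S→φ4] = [3, 5]
r2 m[S→φ8] = [14, 9]
r2 m[H→φ2] = [27, 22]
r2 m[H→φ3] = [22, 8]
r3 m[φ0→P] = [2296, 2500]
r3 m[φ0→E] = [282, 745]
r3 m[φ0→A] = [146528, 47912]
r3 m[φ1→P] = [15, 8]
r3 m[φ1→G] = [832, 195]
r3 m[φ2→E] = [4204, 6296]
r3 m[φ2→K] = [78884, 43733]
r3 m[φ2→H] = [48648, 20740]
r3 m[φ3→R] = [480, 290]
r3 m[φ3→M] = [388, 382]
r3 m[φ3→H] = [27, 22]
r3 m[φ4→E] = [36, 51]
r3 m[φ4→S] = [2786, 2010]
r3 m[φ5→K] = [9, 8]
r3 m[φ6→K] = [2, 1]
r3 m[φ7→P] = [1, 8]
r3 m[φ8→S] = [3, 5]
r3 m[P→φ0] = [15, 64]
r3 m[P→φ1] = [13, 104]
r3 m[P→φ7] = [195, 104]
r3 m[G→φ1] = [1, 1]
r3 m[E→φ0] = [140, 208]
r3 m[E→φ2] = [90, 221]
r3 m[E→φ4] = [126, 272]
r3 m[R→φ3] = [1, 1]
r3 m[A→φ0] = [1, 1]
r3 m[K→φ2] = [18, 8]
r3 m[K→φ5] = [34, 13]
r3 m[K→φ6] = [153, 104]
r3 m[M→φ3] = [1, 1]
r3 m[S→φ4] = [3, 5]
r3 m[S→φ8] = [14, 9]
r3 m[H→φ2] = [27, 22]
r3 m[H→φ3] = [22, 8]
r4 m[φ0→P] = [2296, 2500]
r4 m[φ0→E] = [282, 745]
r4 m[φ0→A] = [146528, 47912]
r4 m[φ1→P] = [15, 8]
r4 m[φ1→G] = [832, 195]
r4 m[φ2→E] = [4204, 6296]
r4 m[φ2→K] = [78884, 43733]
r4 m[φ2→H] = [48648, 20740]
r4 m[φ3→R] = [480, 290]
r4 m[φ3→M] = [388, 382]
r4 m[φ3→H] = [27, 22]
r4 m[φ4→E] = [36, 51]
r4 m[φ4→S] = [2786, 2010]
r4 m[φ5→K] = [9, 8]
r4 m[φ6→K] = [2, 1]
r4 m[φ7→P] = [1, 8]
r4 m[φ8→S] = [3, 5]
r4 m[P→φ0] = [15, 64]
r4 m[P→φ1] = [2296, 20000]
r4 m[P→φ7] = [34440, 20000]
r4 m[G→φ1] = [1, 1]
r4 m[E→φ0] = [151344, 321096]
r4 m[E→φ2] = [10152, 37995]
r4 m[E→φ4] = [1185528, 4690520]
r4 m[R→φ3] = [1, 1]
r4 m[A→φ0] = [1, 1]
r4 m[K→φ2] = [18, 8]
r4 m[K→φ5] = [157768, 43733]
r4 m[K→φ6] = [709956, 349864]
r4 m[M→φ3] = [1, 1]
r4 m[S→φ4] = [3, 5]
r4 m[S→φ8] = [2786, 2010]
r4 m[H→φ2] = [27, 22]
r4 m[H→φ3] = [48648, 20740]
r5 m[φ0→P] = [3155736, 3664992]
r5 m[φ0→E] = [282, 745]
r5 m[φ0→A] = [218167272, 63728256]
r5 m[φ1→P] = [15, 8]
r5 m[φ1→G] = [158368, 36072]
r5 m[φ2→E] = [4204, 6296]
r5 m[φ2→K] = [12870240, 6278901]
r5 m[φ2→H] = [7682616, 3384768]
r5 m[φ3→R] = [1110208, 659568]
r5 m[φ3→M] = [888472, 881304]
r5 m[φ3→H] = [27, 22]
r5 m[φ4→E] = [36, 51]
r5 m[φ4→S] = [41132336, 31699704]
r5 m[φ5→K] = [9, 8]
r5 m[φ6→K] = [2, 1]
r5 m[φ7→P] = [1, 8]
r5 m[φ8→S] = [3, 5]
r5 m[P→φ0] = [15, 64]
r5 m[P→φ1] = [2296, 20000]
r5 m[P→φ7] = [34440, 20000]
r5 m[G→φ1] = [1, 1]
r5 m[E→φ0] = [151344, 321096]
r5 m[E→φ2] = [10152, 37995]
r5 m[E→φ4] = [1185528, 4690520]
r5 m[R→φ3] = [1, 1]
r5 m[A→φ0] = [1, 1]
r5 m[K→φ2] = [18, 8]
r5 m[K→φ5] = [157768, 43733]
r5 m[K→φ6] = [709956, 349864]
r5 m[M→φ3] = [1, 1]
r5 m[S→φ4] = [3, 5]
r5 m[S→φ8] = [2786, 2010]
r5 m[H→φ2] = [27, 22]
r5 m[H→φ3] = [48648, 20740]
r6 m[φ0→P] = [3155736, 3664992]
r6 m[φ0→E] = [282, 745]
r6 m[φ0→A] = [218167272, 63728256]
r6 m[φ1→P] = [15, 8]
r6 m[φ1→G] = [158368, 36072]
r6 m[φ2→E] = [4204, 6296]
r6 m[φ2→K] = [12870240, 6278901]
r6 m[φ2→H] = [7682616, 3384768]
r6 m[φ3→R] = [1110208, 659568]
r6 m[φ3→M] = [888472, 881304]
r6 m[φ3→H] = [27, 22]
r6 m[φ4→E] = [36, 51]
r6 m[φ4→S] = [41132336, 31699704]
r6 m[φ5→K] = [9, 8]
r6 m[φ6→K] = [2, 1]
r6 m[φ7→P] = [1, 8]
r6 m[φ8→S] = [3, 5]
r6 m[P→φ0] = [15, 64]
r6 m[P→φ1] = [3155736, 29319936]
r6 m[P→φ7] = [47336040, 29319936]
r6 m[G→φ1] = [1, 1]
r6 m[E→φ0] = [151344, 321096]
r6 m[E→φ2] = [10152, 37995]
r6 m[E→φ4] = [1185528, 4690520]
r6 m[R→φ3] = [1, 1]
r6 m[A→φ0] = [1, 1]
r6 m[K→φ2] = [18, 8]
r6 m[K→φ5] = [25740480, 6278901]
r6 m[K→φ6] = [115832160, 50231208]
r6 m[M→φ3] = [1, 1]
r6 m[S→φ4] = [3, 5]
r6 m[S→φ8] = [41132336, 31699704]
r6 m[H→φ2] = [27, 22]
r6 m[H→φ3] = [7682616, 3384768]
r7 m[φ0→P] = [3155736, 3664992]
r7 m[φ0→E] = [282, 745]
r7 m[φ0→A] = [218167272, 63728256]
r7 m[φ1→P] = [15, 8]
r7 m[φ1→G] = [230485440, 51410088]
r7 m[φ2→E] = [4204, 6296]
r7 m[φ2→K] = [12870240, 6278901]
r7 m[φ2→H] = [7682616, 3384768]
r7 m[φ3→R] = [177078144, 104817384]
r7 m[φ3→M] = [141404304, 140491224]
r7 m[φ3→H] = [27, 22]
r7 m[φ4→E] = [36, 51]
r7 m[φ4→S] = [41132336, 31699704]
r7 m[φ5→K] = [9, 8]
r7 m[φ6→K] = [2, 1]
r7 m[φ7→P] = [1, 8]
r7 m[φ8→S] = [3, 5]
r7 m[P→φ0] = [15, 64]
r7 m[P→φ1] = [3155736, 29319936]
r7 m[P→φ7] = [47336040, 29319936]
r7 m[G→φ1] = [1, 1]
r7 m[E→φ0] = [151344, 321096]
r7 m[E→φ2] = [10152, 37995]
r7 m[E→φ4] = [1185528, 4690520]
r7 m[R→φ3] = [1, 1]
r7 m[A→φ0] = [1, 1]
r7 m[K→φ2] = [18, 8]
r7 m[K→φ5] = [25740480, 6278901]
r7 m[K→φ6] = [115832160, 50231208]
r7 m[M→φ3] = [1, 1]
r7 m[S→φ4] = [3, 5]
r7 m[S→φ8] = [41132336, 31699704]
r7 m[H→φ2] = [27, 22]
r7 m[H→φ3] = [7682616, 3384768]
r8 m[φ0→P] = [3155736, 3664992]
r8 m[φ0→E] = [282, 745]
r8 m[φ0→A] = [218167272, 63728256]
r8 m[φ1→P] = [15, 8]
r8 m[φ1→G] = [230485440, 51410088]
r8 m[φ2→E] = [4204, 6296]
r8 m[φ2→K] = [12870240, 6278901]
r8 m[φ2→H] = [7682616, 3384768]
r8 m[φ3→R] = [177078144, 104817384]
r8 m[φ3→M] = [141404304, 140491224]
r8 m[φ3→H] = [27, 22]
r8 m[φ4→E] = [36, 51]
r8 m[φ4→S] = [41132336, 31699704]
r8 m[φ5→K] = [9, 8]
r8 m[φ6→K] = [2, 1]
r8 m[φ7→P] = [1, 8]
r8 m[φ8→S] = [3, 5]
r8 m[P→φ0] = [15, 64]
r8 m[P→φ1] = [3155736, 29319936]
r8 m[P→φ7] = [47336040, 29319936]
r8 m[G→φ1] = [1, 1]
r8 m[E→φ0] = [151344, 321096]
r8 m[E→φ2] = [10152, 37995]
r8 m[E→φ4] = [1185528, 4690520]
r8 m[R→φ3] = [1, 1]
r8 m[A→φ0] = [1, 1]
r8 m[K→φ2] = [18, 8]
r8 m[K→φ5] = [25740480, 6278901]
r8 m[K→φ6] = [115832160, 50231208]
r8 m[M→φ3] = [1, 1]
r8 m[S→φ4] = [3, 5]
r8 m[S→φ8] = [41132336, 31699704]
r8 m[H→φ2] = [27, 22]
r8 m[H→φ3] = [7682616, 3384768]
fixed point reached at round 8
b[K] = ⊗ incoming = [231664320, 50231208]

b[K] = [231664320, 50231208]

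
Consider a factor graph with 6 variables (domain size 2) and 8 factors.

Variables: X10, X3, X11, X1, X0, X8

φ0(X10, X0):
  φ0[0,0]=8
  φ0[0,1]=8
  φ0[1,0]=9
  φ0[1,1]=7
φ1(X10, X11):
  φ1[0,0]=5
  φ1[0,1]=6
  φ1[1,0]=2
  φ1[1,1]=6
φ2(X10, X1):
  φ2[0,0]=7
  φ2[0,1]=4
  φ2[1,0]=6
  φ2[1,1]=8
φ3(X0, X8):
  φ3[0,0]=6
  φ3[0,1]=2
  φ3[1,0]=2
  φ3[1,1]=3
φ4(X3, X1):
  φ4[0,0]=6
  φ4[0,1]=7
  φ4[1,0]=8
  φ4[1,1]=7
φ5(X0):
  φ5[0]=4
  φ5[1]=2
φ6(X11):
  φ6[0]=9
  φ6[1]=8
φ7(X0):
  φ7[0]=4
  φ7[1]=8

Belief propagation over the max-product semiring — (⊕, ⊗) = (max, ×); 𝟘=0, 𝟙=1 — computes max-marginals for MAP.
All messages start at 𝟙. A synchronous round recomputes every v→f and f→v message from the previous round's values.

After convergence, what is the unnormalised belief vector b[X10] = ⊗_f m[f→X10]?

init: all messages = 𝟙 over 2 values
r1 m[φ0→X10] = [8, 9]
r1 m[φ0→X0] = [9, 8]
r1 m[φ1→X10] = [6, 6]
r1 m[φ1→X11] = [5, 6]
r1 m[φ2→X10] = [7, 8]
r1 m[φ2→X1] = [7, 8]
r1 m[φ3→X0] = [6, 3]
r1 m[φ3→X8] = [6, 3]
r1 m[φ4→X3] = [7, 8]
r1 m[φ4→X1] = [8, 7]
r1 m[φ5→X0] = [4, 2]
r1 m[φ6→X11] = [9, 8]
r1 m[φ7→X0] = [4, 8]
r1 m[X10→φ0] = [1, 1]
r1 m[X10→φ1] = [1, 1]
r1 m[X10→φ2] = [1, 1]
r1 m[X3→φ4] = [1, 1]
r1 m[X11→φ1] = [1, 1]
r1 m[X11→φ6] = [1, 1]
r1 m[X1→φ2] = [1, 1]
r1 m[X1→φ4] = [1, 1]
r1 m[X0→φ0] = [1, 1]
r1 m[X0→φ3] = [1, 1]
r1 m[X0→φ5] = [1, 1]
r1 m[X0→φ7] = [1, 1]
r1 m[X8→φ3] = [1, 1]
r2 m[φ0→X10] = [8, 9]
r2 m[φ0→X0] = [9, 8]
r2 m[φ1→X10] = [6, 6]
r2 m[φ1→X11] = [5, 6]
r2 m[φ2→X10] = [7, 8]
r2 m[φ2→X1] = [7, 8]
r2 m[φ3→X0] = [6, 3]
r2 m[φ3→X8] = [6, 3]
r2 m[φ4→X3] = [7, 8]
r2 m[φ4→X1] = [8, 7]
r2 m[φ5→X0] = [4, 2]
r2 m[φ6→X11] = [9, 8]
r2 m[φ7→X0] = [4, 8]
r2 m[X10→φ0] = [42, 48]
r2 m[X10→φ1] = [56, 72]
r2 m[X10→φ2] = [48, 54]
r2 m[X3→φ4] = [1, 1]
r2 m[X11→φ1] = [9, 8]
r2 m[X11→φ6] = [5, 6]
r2 m[X1→φ2] = [8, 7]
r2 m[X1→φ4] = [7, 8]
r2 m[X0→φ0] = [96, 48]
r2 m[X0→φ3] = [144, 128]
r2 m[X0→φ5] = [216, 192]
r2 m[X0→φ7] = [216, 48]
r2 m[X8→φ3] = [1, 1]
r3 m[φ0→X10] = [768, 864]
r3 m[φ0→X0] = [432, 336]
r3 m[φ1→X10] = [48, 48]
r3 m[φ1→X11] = [280, 432]
r3 m[φ2→X10] = [56, 56]
r3 m[φ2→X1] = [336, 432]
r3 m[φ3→X0] = [6, 3]
r3 m[φ3→X8] = [864, 384]
r3 m[φ4→X3] = [56, 56]
r3 m[φ4→X1] = [8, 7]
r3 m[φ5→X0] = [4, 2]
r3 m[φ6→X11] = [9, 8]
r3 m[φ7→X0] = [4, 8]
r3 m[X10→φ0] = [42, 48]
r3 m[X10→φ1] = [56, 72]
r3 m[X10→φ2] = [48, 54]
r3 m[X3→φ4] = [1, 1]
r3 m[X11→φ1] = [9, 8]
r3 m[X11→φ6] = [5, 6]
r3 m[X1→φ2] = [8, 7]
r3 m[X1→φ4] = [7, 8]
r3 m[X0→φ0] = [96, 48]
r3 m[X0→φ3] = [144, 128]
r3 m[X0→φ5] = [216, 192]
r3 m[X0→φ7] = [216, 48]
r3 m[X8→φ3] = [1, 1]
r4 m[φ0→X10] = [768, 864]
r4 m[φ0→X0] = [432, 336]
r4 m[φ1→X10] = [48, 48]
r4 m[φ1→X11] = [280, 432]
r4 m[φ2→X10] = [56, 56]
r4 m[φ2→X1] = [336, 432]
r4 m[φ3→X0] = [6, 3]
r4 m[φ3→X8] = [864, 384]
r4 m[φ4→X3] = [56, 56]
r4 m[φ4→X1] = [8, 7]
r4 m[φ5→X0] = [4, 2]
r4 m[φ6→X11] = [9, 8]
r4 m[φ7→X0] = [4, 8]
r4 m[X10→φ0] = [2688, 2688]
r4 m[X10→φ1] = [43008, 48384]
r4 m[X10→φ2] = [36864, 41472]
r4 m[X3→φ4] = [1, 1]
r4 m[X11→φ1] = [9, 8]
r4 m[X11→φ6] = [280, 432]
r4 m[X1→φ2] = [8, 7]
r4 m[X1→φ4] = [336, 432]
r4 m[X0→φ0] = [96, 48]
r4 m[X0→φ3] = [6912, 5376]
r4 m[X0→φ5] = [10368, 8064]
r4 m[X0→φ7] = [10368, 2016]
r4 m[X8→φ3] = [1, 1]
r5 m[φ0→X10] = [768, 864]
r5 m[φ0→X0] = [24192, 21504]
r5 m[φ1→X10] = [48, 48]
r5 m[φ1→X11] = [215040, 290304]
r5 m[φ2→X10] = [56, 56]
r5 m[φ2→X1] = [258048, 331776]
r5 m[φ3→X0] = [6, 3]
r5 m[φ3→X8] = [41472, 16128]
r5 m[φ4→X3] = [3024, 3024]
r5 m[φ4→X1] = [8, 7]
r5 m[φ5→X0] = [4, 2]
r5 m[φ6→X11] = [9, 8]
r5 m[φ7→X0] = [4, 8]
r5 m[X10→φ0] = [2688, 2688]
r5 m[X10→φ1] = [43008, 48384]
r5 m[X10→φ2] = [36864, 41472]
r5 m[X3→φ4] = [1, 1]
r5 m[X11→φ1] = [9, 8]
r5 m[X11→φ6] = [280, 432]
r5 m[X1→φ2] = [8, 7]
r5 m[X1→φ4] = [336, 432]
r5 m[X0→φ0] = [96, 48]
r5 m[X0→φ3] = [6912, 5376]
r5 m[X0→φ5] = [10368, 8064]
r5 m[X0→φ7] = [10368, 2016]
r5 m[X8→φ3] = [1, 1]
r6 m[φ0→X10] = [768, 864]
r6 m[φ0→X0] = [24192, 21504]
r6 m[φ1→X10] = [48, 48]
r6 m[φ1→X11] = [215040, 290304]
r6 m[φ2→X10] = [56, 56]
r6 m[φ2→X1] = [258048, 331776]
r6 m[φ3→X0] = [6, 3]
r6 m[φ3→X8] = [41472, 16128]
r6 m[φ4→X3] = [3024, 3024]
r6 m[φ4→X1] = [8, 7]
r6 m[φ5→X0] = [4, 2]
r6 m[φ6→X11] = [9, 8]
r6 m[φ7→X0] = [4, 8]
r6 m[X10→φ0] = [2688, 2688]
r6 m[X10→φ1] = [43008, 48384]
r6 m[X10→φ2] = [36864, 41472]
r6 m[X3→φ4] = [1, 1]
r6 m[X11→φ1] = [9, 8]
r6 m[X11→φ6] = [215040, 290304]
r6 m[X1→φ2] = [8, 7]
r6 m[X1→φ4] = [258048, 331776]
r6 m[X0→φ0] = [96, 48]
r6 m[X0→φ3] = [387072, 344064]
r6 m[X0→φ5] = [580608, 516096]
r6 m[X0→φ7] = [580608, 129024]
r6 m[X8→φ3] = [1, 1]
r7 m[φ0→X10] = [768, 864]
r7 m[φ0→X0] = [24192, 21504]
r7 m[φ1→X10] = [48, 48]
r7 m[φ1→X11] = [215040, 290304]
r7 m[φ2→X10] = [56, 56]
r7 m[φ2→X1] = [258048, 331776]
r7 m[φ3→X0] = [6, 3]
r7 m[φ3→X8] = [2322432, 1032192]
r7 m[φ4→X3] = [2322432, 2322432]
r7 m[φ4→X1] = [8, 7]
r7 m[φ5→X0] = [4, 2]
r7 m[φ6→X11] = [9, 8]
r7 m[φ7→X0] = [4, 8]
r7 m[X10→φ0] = [2688, 2688]
r7 m[X10→φ1] = [43008, 48384]
r7 m[X10→φ2] = [36864, 41472]
r7 m[X3→φ4] = [1, 1]
r7 m[X11→φ1] = [9, 8]
r7 m[X11→φ6] = [215040, 290304]
r7 m[X1→φ2] = [8, 7]
r7 m[X1→φ4] = [258048, 331776]
r7 m[X0→φ0] = [96, 48]
r7 m[X0→φ3] = [387072, 344064]
r7 m[X0→φ5] = [580608, 516096]
r7 m[X0→φ7] = [580608, 129024]
r7 m[X8→φ3] = [1, 1]
r8 m[φ0→X10] = [768, 864]
r8 m[φ0→X0] = [24192, 21504]
r8 m[φ1→X10] = [48, 48]
r8 m[φ1→X11] = [215040, 290304]
r8 m[φ2→X10] = [56, 56]
r8 m[φ2→X1] = [258048, 331776]
r8 m[φ3→X0] = [6, 3]
r8 m[φ3→X8] = [2322432, 1032192]
r8 m[φ4→X3] = [2322432, 2322432]
r8 m[φ4→X1] = [8, 7]
r8 m[φ5→X0] = [4, 2]
r8 m[φ6→X11] = [9, 8]
r8 m[φ7→X0] = [4, 8]
r8 m[X10→φ0] = [2688, 2688]
r8 m[X10→φ1] = [43008, 48384]
r8 m[X10→φ2] = [36864, 41472]
r8 m[X3→φ4] = [1, 1]
r8 m[X11→φ1] = [9, 8]
r8 m[X11→φ6] = [215040, 290304]
r8 m[X1→φ2] = [8, 7]
r8 m[X1→φ4] = [258048, 331776]
r8 m[X0→φ0] = [96, 48]
r8 m[X0→φ3] = [387072, 344064]
r8 m[X0→φ5] = [580608, 516096]
r8 m[X0→φ7] = [580608, 129024]
r8 m[X8→φ3] = [1, 1]
fixed point reached at round 8
b[X10] = ⊗ incoming = [2064384, 2322432]

b[X10] = [2064384, 2322432]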